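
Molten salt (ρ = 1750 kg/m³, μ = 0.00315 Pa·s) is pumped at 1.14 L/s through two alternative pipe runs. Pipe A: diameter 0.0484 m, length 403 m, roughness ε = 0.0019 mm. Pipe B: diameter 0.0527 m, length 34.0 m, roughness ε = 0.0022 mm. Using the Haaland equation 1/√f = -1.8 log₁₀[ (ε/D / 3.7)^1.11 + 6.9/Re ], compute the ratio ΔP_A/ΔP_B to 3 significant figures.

Pipe A: V = Q/A = 0.00114/0.00184 = 0.6196 m/s; Re = 1.666e+04; ε/D = 3.93e-05; Haaland → f = 0.02702; ΔP_A = f(L/D)(ρV²/2) = 7.558e+04 Pa.
Pipe B: V = Q/A = 0.00114/0.002181 = 0.5226 m/s; Re = 1.53e+04; ε/D = 4.17e-05; Haaland → f = 0.02762; ΔP_B = f(L/D)(ρV²/2) = 4259 Pa.
ΔP_A/ΔP_B = 7.558e+04/4259 = 17.7.

ΔP_A/ΔP_B ≈ 17.7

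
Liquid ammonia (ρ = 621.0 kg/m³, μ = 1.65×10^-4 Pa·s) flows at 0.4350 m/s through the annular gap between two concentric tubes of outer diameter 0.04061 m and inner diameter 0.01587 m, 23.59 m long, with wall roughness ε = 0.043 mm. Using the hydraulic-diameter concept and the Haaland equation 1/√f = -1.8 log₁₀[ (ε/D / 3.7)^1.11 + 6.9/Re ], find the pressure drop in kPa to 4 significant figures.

ΔP ≈ 1.471 kPa

Hydraulic diameter D_h = 4A/P = D_o - D_i = 0.04061 - 0.01587 = 0.02474 m.
Re = ρVD_h/μ = 621·0.435·0.02474/0.000165 = 4.05e+04.
ε/D_h = 4.3e-05/0.02474 = 0.00174; Haaland gives 1/√f = -1.8 log₁₀[0.000202+0.00017] = 6.172, so f = 0.02625.
ΔP = f(L/D_h)(ρV²/2) = 0.02625·23.59/0.02474·58.75 = 1471 Pa.
ΔP = 1.471 kPa.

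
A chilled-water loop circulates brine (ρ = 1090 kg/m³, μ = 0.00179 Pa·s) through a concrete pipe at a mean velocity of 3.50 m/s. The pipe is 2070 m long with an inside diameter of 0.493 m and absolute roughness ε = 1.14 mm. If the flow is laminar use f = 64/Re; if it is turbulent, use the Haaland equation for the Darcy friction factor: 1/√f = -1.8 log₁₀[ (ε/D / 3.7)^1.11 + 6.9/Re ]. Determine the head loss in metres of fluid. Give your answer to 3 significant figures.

Reynolds number Re = ρVD/μ = 1090 · 3.5 · 0.493 / 0.00179 = 1.051e+06.
Re > 4000 → turbulent. Relative roughness ε/D = 0.00114/0.493 = 0.00231. Haaland: 1/√f = -1.8 log₁₀[(0.00231/3.7)^1.11 + 6.9/1.051e+06] = -1.8 log₁₀[0.000278 + 6.57e-06] = 6.384, so f = 0.02454.
Darcy-Weisbach: ΔP = f(L/D)(ρV²/2) = 0.02454·(2070/0.493)·(1090·3.5²/2) = 0.02454·4199·6676 = 6.879e+05 Pa.
Head loss h_f = ΔP/(ρg) = 6.879e+05/(1090·9.81) = 64.3 m.

h_f ≈ 64.3 m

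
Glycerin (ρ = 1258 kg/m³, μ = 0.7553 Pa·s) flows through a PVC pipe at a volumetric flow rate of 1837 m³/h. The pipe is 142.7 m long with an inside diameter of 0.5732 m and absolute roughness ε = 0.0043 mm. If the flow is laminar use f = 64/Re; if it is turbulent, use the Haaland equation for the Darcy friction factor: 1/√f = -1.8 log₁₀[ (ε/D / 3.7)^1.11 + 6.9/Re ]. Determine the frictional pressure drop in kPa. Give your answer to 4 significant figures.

ΔP ≈ 20.76 kPa

Q = 1837 m³/h = 1837/3600 = 0.5103 m³/s.
Cross-sectional area A = πD²/4 = π(0.5732)²/4 = 0.258 m²; mean velocity V = Q/A = 0.5103/0.258 = 1.977 m/s.
Reynolds number Re = ρVD/μ = 1258 · 1.977 · 0.5732 / 0.755 = 1888.
Re < 2300 → laminar flow, so f = 64/Re = 64/1888 = 0.0339 (the turbulent correlation is not needed).
Darcy-Weisbach: ΔP = f(L/D)(ρV²/2) = 0.0339·(142.7/0.5732)·(1258·1.977²/2) = 0.0339·249·2460 = 2.076e+04 Pa.
ΔP = 2.076e+04 Pa = 20.76 kPa.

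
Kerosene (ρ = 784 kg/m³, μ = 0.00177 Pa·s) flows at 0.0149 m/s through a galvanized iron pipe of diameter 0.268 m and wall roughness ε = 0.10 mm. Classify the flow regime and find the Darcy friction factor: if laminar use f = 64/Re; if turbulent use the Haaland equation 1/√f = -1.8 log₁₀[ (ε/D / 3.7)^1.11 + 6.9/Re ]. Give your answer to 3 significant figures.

Re = ρVD/μ = 784·0.0149·0.268/0.00177 = 1769.
Re < 2300 → laminar, so f = 64/Re = 0.03618 (roughness is irrelevant in laminar flow).

f ≈ 0.0362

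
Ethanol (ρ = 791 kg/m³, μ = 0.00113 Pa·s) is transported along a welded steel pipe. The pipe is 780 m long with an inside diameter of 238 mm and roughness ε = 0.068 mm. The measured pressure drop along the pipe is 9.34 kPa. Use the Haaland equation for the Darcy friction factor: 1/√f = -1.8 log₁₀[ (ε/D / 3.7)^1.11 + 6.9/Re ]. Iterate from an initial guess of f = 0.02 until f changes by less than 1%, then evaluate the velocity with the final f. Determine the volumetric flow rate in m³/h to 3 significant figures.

Q ≈ 98.5 m³/h

Rearranging Darcy-Weisbach: V = √(2·ΔP·D/(f·L·ρ)). With ε/D = 6.8e-05/0.238 = 0.000286, iterate starting from f = 0.02:
  f = 0.02 → V = √(2·9340·0.238/(0.02·780·791)) = 0.6002 m/s; Re = ρVD/μ = 1e+05; f → 0.01913
  f = 0.01913 → V = 0.6137 m/s; Re = 1.022e+05; f → 0.01907
Converged (Δf/f < 1%). With the final f = 0.01907: V = √(2·9340·0.238/(0.01907·780·791)) = 0.6148 m/s.
Q = V·A = 0.6148·(π/4·0.238²) = 0.02735 m³/s = 98.5 m³/h.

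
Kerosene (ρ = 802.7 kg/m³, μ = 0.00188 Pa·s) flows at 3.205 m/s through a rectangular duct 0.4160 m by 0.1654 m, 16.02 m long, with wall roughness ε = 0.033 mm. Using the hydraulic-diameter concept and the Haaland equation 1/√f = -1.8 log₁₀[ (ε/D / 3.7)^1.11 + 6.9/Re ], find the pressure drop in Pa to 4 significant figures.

Hydraulic diameter D_h = 4A/P = 4·(0.416·0.1654)/(2·(0.416+0.1654)) = 0.2752/1.163 = 0.2367 m.
Re = ρVD_h/μ = 802.7·3.205·0.2367/0.00188 = 3.239e+05.
ε/D_h = 3.3e-05/0.2367 = 0.000139; Haaland gives 1/√f = -1.8 log₁₀[1.23e-05+2.13e-05] = 8.053, so f = 0.01542.
ΔP = f(L/D_h)(ρV²/2) = 0.01542·16.02/0.2367·4123 = 4303 Pa.

ΔP ≈ 4303 Pa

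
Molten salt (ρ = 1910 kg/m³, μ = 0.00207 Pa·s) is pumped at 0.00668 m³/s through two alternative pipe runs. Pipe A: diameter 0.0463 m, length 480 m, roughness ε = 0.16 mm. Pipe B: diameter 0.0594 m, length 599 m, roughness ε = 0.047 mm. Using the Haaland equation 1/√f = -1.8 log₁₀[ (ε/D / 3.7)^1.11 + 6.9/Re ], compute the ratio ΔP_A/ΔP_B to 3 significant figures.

Pipe A: V = Q/A = 0.00668/0.001684 = 3.968 m/s; Re = 1.695e+05; ε/D = 0.00346; Haaland → f = 0.02793; ΔP_A = f(L/D)(ρV²/2) = 4.354e+06 Pa.
Pipe B: V = Q/A = 0.00668/0.002771 = 2.411 m/s; Re = 1.321e+05; ε/D = 0.000791; Haaland → f = 0.02067; ΔP_B = f(L/D)(ρV²/2) = 1.157e+06 Pa.
ΔP_A/ΔP_B = 4.354e+06/1.157e+06 = 3.76.

ΔP_A/ΔP_B ≈ 3.76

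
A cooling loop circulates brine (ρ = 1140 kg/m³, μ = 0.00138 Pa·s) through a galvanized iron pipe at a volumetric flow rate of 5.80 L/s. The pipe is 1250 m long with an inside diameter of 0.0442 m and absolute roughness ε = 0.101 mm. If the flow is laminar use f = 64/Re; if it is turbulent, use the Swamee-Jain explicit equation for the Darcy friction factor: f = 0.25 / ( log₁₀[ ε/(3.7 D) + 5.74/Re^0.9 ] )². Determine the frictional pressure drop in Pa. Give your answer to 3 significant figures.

ΔP ≈ 5.90×10^6 Pa

Q = 5.80 L/s = 5.80/1000 = 0.0058 m³/s.
Cross-sectional area A = πD²/4 = π(0.0442)²/4 = 0.001534 m²; mean velocity V = Q/A = 0.0058/0.001534 = 3.78 m/s.
Reynolds number Re = ρVD/μ = 1140 · 3.78 · 0.0442 / 0.00138 = 1.38e+05.
Re > 4000 → turbulent. Relative roughness ε/D = 0.000101/0.0442 = 0.00229. Swamee-Jain: f = 0.25/(log₁₀[0.00229/3.7 + 5.74/1.38e+05^0.9])² = 0.25/(log₁₀[0.000618 + 0.000136])² = 0.25/(-3.123)² = 0.02563.
Darcy-Weisbach: ΔP = f(L/D)(ρV²/2) = 0.02563·(1250/0.0442)·(1140·3.78²/2) = 0.02563·2.828e+04·8144 = 5.904e+06 Pa.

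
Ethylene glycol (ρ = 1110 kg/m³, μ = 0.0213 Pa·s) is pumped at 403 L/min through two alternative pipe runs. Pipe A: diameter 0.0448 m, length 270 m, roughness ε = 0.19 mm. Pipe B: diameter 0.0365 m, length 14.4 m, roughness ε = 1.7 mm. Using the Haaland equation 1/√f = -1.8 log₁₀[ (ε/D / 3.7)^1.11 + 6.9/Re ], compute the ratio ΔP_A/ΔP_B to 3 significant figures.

Pipe A: V = Q/A = 0.006717/0.001576 = 4.261 m/s; Re = 9948; ε/D = 0.00424; Haaland → f = 0.03651; ΔP_A = f(L/D)(ρV²/2) = 2.217e+06 Pa.
Pipe B: V = Q/A = 0.006717/0.001046 = 6.419 m/s; Re = 1.221e+04; ε/D = 0.0466; Haaland → f = 0.07144; ΔP_B = f(L/D)(ρV²/2) = 6.445e+05 Pa.
ΔP_A/ΔP_B = 2.217e+06/6.445e+05 = 3.44.

ΔP_A/ΔP_B ≈ 3.44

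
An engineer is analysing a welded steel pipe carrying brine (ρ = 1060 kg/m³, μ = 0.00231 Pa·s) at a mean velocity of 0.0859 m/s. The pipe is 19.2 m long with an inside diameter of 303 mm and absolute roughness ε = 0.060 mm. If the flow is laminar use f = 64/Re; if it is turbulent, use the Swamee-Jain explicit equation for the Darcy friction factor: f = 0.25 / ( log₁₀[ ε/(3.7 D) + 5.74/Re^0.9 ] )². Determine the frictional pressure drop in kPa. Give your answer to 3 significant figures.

ΔP ≈ 0.00741 kPa

Reynolds number Re = ρVD/μ = 1060 · 0.0859 · 0.303 / 0.00231 = 1.194e+04.
Re > 4000 → turbulent. Relative roughness ε/D = 6e-05/0.303 = 0.000198. Swamee-Jain: f = 0.25/(log₁₀[0.000198/3.7 + 5.74/1.194e+04^0.9])² = 0.25/(log₁₀[5.35e-05 + 0.00123])² = 0.25/(-2.892)² = 0.02989.
Darcy-Weisbach: ΔP = f(L/D)(ρV²/2) = 0.02989·(19.2/0.303)·(1060·0.0859²/2) = 0.02989·63.37·3.911 = 7.407 Pa.
ΔP = 7.407 Pa = 0.00741 kPa.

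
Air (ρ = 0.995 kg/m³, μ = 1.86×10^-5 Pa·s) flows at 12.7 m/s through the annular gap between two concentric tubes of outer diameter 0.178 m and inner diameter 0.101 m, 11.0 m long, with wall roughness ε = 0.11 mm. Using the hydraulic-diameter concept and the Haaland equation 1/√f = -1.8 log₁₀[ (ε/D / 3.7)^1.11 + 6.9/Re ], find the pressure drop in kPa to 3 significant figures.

ΔP ≈ 0.284 kPa

Hydraulic diameter D_h = 4A/P = D_o - D_i = 0.178 - 0.101 = 0.077 m.
Re = ρVD_h/μ = 0.995·12.7·0.077/1.86e-05 = 5.231e+04.
ε/D_h = 0.00011/0.077 = 0.00143; Haaland gives 1/√f = -1.8 log₁₀[0.000163+0.000132] = 6.356, so f = 0.02476.
ΔP = f(L/D_h)(ρV²/2) = 0.02476·11/0.077·80.24 = 283.8 Pa.
ΔP = 0.284 kPa.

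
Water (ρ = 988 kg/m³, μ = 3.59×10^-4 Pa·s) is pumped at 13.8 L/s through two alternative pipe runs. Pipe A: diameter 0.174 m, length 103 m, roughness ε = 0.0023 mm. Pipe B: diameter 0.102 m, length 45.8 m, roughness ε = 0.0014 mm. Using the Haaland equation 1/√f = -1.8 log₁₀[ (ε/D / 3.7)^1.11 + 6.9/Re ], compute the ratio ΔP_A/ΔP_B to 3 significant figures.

Pipe A: V = Q/A = 0.0138/0.02378 = 0.5804 m/s; Re = 2.779e+05; ε/D = 1.32e-05; Haaland → f = 0.01465; ΔP_A = f(L/D)(ρV²/2) = 1443 Pa.
Pipe B: V = Q/A = 0.0138/0.008171 = 1.689 m/s; Re = 4.741e+05; ε/D = 1.37e-05; Haaland → f = 0.01334; ΔP_B = f(L/D)(ρV²/2) = 8440 Pa.
ΔP_A/ΔP_B = 1443/8440 = 0.171.

ΔP_A/ΔP_B ≈ 0.171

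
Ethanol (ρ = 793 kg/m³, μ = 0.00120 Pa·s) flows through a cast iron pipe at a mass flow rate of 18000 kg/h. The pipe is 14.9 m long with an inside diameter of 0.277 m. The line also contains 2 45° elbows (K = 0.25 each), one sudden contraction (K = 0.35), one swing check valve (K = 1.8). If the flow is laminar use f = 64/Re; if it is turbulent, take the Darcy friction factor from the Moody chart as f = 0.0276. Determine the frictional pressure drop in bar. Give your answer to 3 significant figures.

ΔP ≈ 1.79×10^-4 bar

ṁ = 18000 kg/h = 18000/3600 = 5 kg/s.
A = πD²/4 = π(0.277)²/4 = 0.06026 m²; mean velocity V = ṁ/(ρA) = 5/(793 · 0.06026) = 0.1046 m/s.
Reynolds number Re = ρVD/μ = 793 · 0.1046 · 0.277 / 0.0012 = 1.915e+04.
Re > 4000 → turbulent; use the Moody-chart value f = 0.0276.
Total minor-loss coefficient ΣK = 2·0.25 + 1·0.35 + 1·1.8 = 2.65.
ΔP = [f·L/D + ΣK]·(ρV²/2) = [0.0276·14.9/0.277 + 2.65]·(793·0.1046²/2) = [1.485 + 2.65]·4.34 = 17.95 Pa.
ΔP = 17.95 Pa = 1.79×10^-4 bar.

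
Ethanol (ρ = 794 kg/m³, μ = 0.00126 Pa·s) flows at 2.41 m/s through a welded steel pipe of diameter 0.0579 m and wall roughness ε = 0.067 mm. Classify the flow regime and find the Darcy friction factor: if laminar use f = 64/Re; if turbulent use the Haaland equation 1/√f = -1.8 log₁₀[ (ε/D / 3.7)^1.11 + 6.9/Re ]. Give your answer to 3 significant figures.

Re = ρVD/μ = 794·2.41·0.0579/0.00126 = 8.793e+04.
Re > 4000 → turbulent. ε/D = 6.7e-05/0.0579 = 0.00116; Haaland: 1/√f = -1.8 log₁₀[0.000129 + 7.85e-05] = 6.631, so f = 0.02275.

f ≈ 0.0227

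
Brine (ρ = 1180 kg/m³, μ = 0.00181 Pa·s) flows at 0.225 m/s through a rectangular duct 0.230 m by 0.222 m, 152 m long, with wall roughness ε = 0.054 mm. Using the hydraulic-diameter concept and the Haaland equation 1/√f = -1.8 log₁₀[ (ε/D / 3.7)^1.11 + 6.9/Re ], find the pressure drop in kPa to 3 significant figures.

ΔP ≈ 0.469 kPa

Hydraulic diameter D_h = 4A/P = 4·(0.23·0.222)/(2·(0.23+0.222)) = 0.2042/0.904 = 0.2259 m.
Re = ρVD_h/μ = 1180·0.225·0.2259/0.00181 = 3.314e+04.
ε/D_h = 5.4e-05/0.2259 = 0.000239; Haaland gives 1/√f = -1.8 log₁₀[2.24e-05+0.000208] = 6.547, so f = 0.02333.
ΔP = f(L/D_h)(ρV²/2) = 0.02333·152/0.2259·29.87 = 468.8 Pa.
ΔP = 0.469 kPa.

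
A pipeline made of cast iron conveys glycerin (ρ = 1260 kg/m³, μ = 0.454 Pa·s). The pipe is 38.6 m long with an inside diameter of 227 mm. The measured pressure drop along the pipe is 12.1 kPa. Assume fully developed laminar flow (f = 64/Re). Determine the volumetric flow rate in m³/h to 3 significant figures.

For laminar flow, f = 64/Re with Re = ρVD/μ, so Darcy-Weisbach reduces to ΔP = 32μLV/D². Solving for V: V = ΔP·D²/(32μL) = 1.21e+04·(0.227)²/(32·0.454·38.6) = 1.112 m/s.
Check: Re = ρVD/μ = 1260·1.112·0.227/0.454 = 700.5 < 2300, so the laminar assumption holds.
Q = V·A = 1.112·(π/4·0.227²) = 0.045 m³/s = 162 m³/h.

Q ≈ 162 m³/h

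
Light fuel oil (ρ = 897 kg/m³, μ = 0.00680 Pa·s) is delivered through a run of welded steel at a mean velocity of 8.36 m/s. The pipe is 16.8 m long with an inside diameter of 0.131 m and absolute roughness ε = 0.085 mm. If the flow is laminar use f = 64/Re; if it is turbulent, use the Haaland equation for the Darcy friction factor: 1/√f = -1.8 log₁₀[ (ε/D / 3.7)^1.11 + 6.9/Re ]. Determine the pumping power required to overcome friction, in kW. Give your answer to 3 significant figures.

P ≈ 9.02 kW

Reynolds number Re = ρVD/μ = 897 · 8.36 · 0.131 / 0.0068 = 1.445e+05.
Re > 4000 → turbulent. Relative roughness ε/D = 8.5e-05/0.131 = 0.000649. Haaland: 1/√f = -1.8 log₁₀[(0.000649/3.7)^1.11 + 6.9/1.445e+05] = -1.8 log₁₀[6.77e-05 + 4.78e-05] = 7.087, so f = 0.01991.
Darcy-Weisbach: ΔP = f(L/D)(ρV²/2) = 0.01991·(16.8/0.131)·(897·8.36²/2) = 0.01991·128.2·3.135e+04 = 8.003e+04 Pa.
Q = V·A = 8.36·0.01348 = 0.1127 m³/s.
Pumping power P = QΔP = 0.1127·8.003e+04 = 9017 W = 9.02 kW.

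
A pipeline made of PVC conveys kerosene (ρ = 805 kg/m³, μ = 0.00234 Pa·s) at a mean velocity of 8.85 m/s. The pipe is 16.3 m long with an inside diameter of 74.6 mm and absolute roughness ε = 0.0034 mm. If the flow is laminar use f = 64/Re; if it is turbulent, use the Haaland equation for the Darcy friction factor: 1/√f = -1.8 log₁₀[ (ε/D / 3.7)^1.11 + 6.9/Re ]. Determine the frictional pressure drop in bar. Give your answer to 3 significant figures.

ΔP ≈ 1.06 bar

Reynolds number Re = ρVD/μ = 805 · 8.85 · 0.0746 / 0.00234 = 2.271e+05.
Re > 4000 → turbulent. Relative roughness ε/D = 3.4e-06/0.0746 = 4.56e-05. Haaland: 1/√f = -1.8 log₁₀[(4.56e-05/3.7)^1.11 + 6.9/2.271e+05] = -1.8 log₁₀[3.55e-06 + 3.04e-05] = 8.045, so f = 0.01545.
Darcy-Weisbach: ΔP = f(L/D)(ρV²/2) = 0.01545·(16.3/0.0746)·(805·8.85²/2) = 0.01545·218.5·3.152e+04 = 1.064e+05 Pa.
ΔP = 1.064e+05 Pa = 1.06 bar.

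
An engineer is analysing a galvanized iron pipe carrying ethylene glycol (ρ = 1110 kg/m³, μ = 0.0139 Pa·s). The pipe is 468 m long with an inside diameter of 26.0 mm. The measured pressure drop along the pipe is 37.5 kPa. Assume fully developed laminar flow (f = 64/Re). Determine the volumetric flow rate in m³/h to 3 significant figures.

Q ≈ 0.233 m³/h

For laminar flow, f = 64/Re with Re = ρVD/μ, so Darcy-Weisbach reduces to ΔP = 32μLV/D². Solving for V: V = ΔP·D²/(32μL) = 3.75e+04·(0.026)²/(32·0.0139·468) = 0.1218 m/s.
Check: Re = ρVD/μ = 1110·0.1218·0.026/0.0139 = 252.8 < 2300, so the laminar assumption holds.
Q = V·A = 0.1218·(π/4·0.026²) = 6.466e-05 m³/s = 0.233 m³/h.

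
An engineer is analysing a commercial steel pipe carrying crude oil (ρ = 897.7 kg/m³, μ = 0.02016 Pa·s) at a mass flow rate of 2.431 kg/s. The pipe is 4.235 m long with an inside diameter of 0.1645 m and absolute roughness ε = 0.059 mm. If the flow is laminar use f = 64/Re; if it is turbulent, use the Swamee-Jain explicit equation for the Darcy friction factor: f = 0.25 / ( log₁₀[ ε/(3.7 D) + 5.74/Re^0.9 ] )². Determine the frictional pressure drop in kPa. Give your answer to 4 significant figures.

A = πD²/4 = π(0.1645)²/4 = 0.02125 m²; mean velocity V = ṁ/(ρA) = 2.431/(897.7 · 0.02125) = 0.1274 m/s.
Reynolds number Re = ρVD/μ = 897.7 · 0.1274 · 0.1645 / 0.0202 = 933.3.
Re < 2300 → laminar flow, so f = 64/Re = 64/933.3 = 0.06857 (the turbulent correlation is not needed).
Darcy-Weisbach: ΔP = f(L/D)(ρV²/2) = 0.06857·(4.235/0.1645)·(897.7·0.1274²/2) = 0.06857·25.74·7.287 = 12.86 Pa.
ΔP = 12.86 Pa = 0.01286 kPa.

ΔP ≈ 0.01286 kPa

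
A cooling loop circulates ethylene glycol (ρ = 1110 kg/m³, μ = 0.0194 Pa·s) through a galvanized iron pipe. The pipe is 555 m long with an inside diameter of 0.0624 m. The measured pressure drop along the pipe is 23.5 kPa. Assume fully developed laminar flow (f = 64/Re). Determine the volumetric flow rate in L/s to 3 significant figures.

For laminar flow, f = 64/Re with Re = ρVD/μ, so Darcy-Weisbach reduces to ΔP = 32μLV/D². Solving for V: V = ΔP·D²/(32μL) = 2.35e+04·(0.0624)²/(32·0.0194·555) = 0.2656 m/s.
Check: Re = ρVD/μ = 1110·0.2656·0.0624/0.0194 = 948.2 < 2300, so the laminar assumption holds.
Q = V·A = 0.2656·(π/4·0.0624²) = 0.0008122 m³/s = 0.812 L/s.

Q ≈ 0.812 L/s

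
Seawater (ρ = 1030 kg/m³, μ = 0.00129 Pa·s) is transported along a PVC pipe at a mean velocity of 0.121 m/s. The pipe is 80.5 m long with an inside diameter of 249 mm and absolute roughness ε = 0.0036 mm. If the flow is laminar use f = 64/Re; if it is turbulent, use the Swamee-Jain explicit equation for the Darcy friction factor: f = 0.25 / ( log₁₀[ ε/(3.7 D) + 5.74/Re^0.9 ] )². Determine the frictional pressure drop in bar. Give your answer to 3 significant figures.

Reynolds number Re = ρVD/μ = 1030 · 0.121 · 0.249 / 0.00129 = 2.406e+04.
Re > 4000 → turbulent. Relative roughness ε/D = 3.6e-06/0.249 = 1.45e-05. Swamee-Jain: f = 0.25/(log₁₀[1.45e-05/3.7 + 5.74/2.406e+04^0.9])² = 0.25/(log₁₀[3.91e-06 + 0.000654])² = 0.25/(-3.182)² = 0.0247.
Darcy-Weisbach: ΔP = f(L/D)(ρV²/2) = 0.0247·(80.5/0.249)·(1030·0.121²/2) = 0.0247·323.3·7.54 = 60.2 Pa.
ΔP = 60.2 Pa = 6.02×10^-4 bar.

ΔP ≈ 6.02×10^-4 bar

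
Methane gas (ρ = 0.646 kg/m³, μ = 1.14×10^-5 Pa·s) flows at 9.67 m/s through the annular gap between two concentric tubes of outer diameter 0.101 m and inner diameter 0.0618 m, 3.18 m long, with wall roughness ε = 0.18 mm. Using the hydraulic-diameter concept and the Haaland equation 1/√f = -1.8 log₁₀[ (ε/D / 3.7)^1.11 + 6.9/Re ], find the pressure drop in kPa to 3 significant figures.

Hydraulic diameter D_h = 4A/P = D_o - D_i = 0.101 - 0.0618 = 0.0392 m.
Re = ρVD_h/μ = 0.646·9.67·0.0392/1.14e-05 = 2.148e+04.
ε/D_h = 0.00018/0.0392 = 0.00459; Haaland gives 1/√f = -1.8 log₁₀[0.000594+0.000321] = 5.469, so f = 0.03344.
ΔP = f(L/D_h)(ρV²/2) = 0.03344·3.18/0.0392·30.2 = 81.92 Pa.
ΔP = 0.0819 kPa.

ΔP ≈ 0.0819 kPa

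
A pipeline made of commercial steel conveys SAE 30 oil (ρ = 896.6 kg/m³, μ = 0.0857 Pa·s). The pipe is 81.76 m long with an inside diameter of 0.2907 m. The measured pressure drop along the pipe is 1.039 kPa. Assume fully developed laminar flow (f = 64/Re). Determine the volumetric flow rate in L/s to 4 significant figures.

Q ≈ 25.99 L/s

For laminar flow, f = 64/Re with Re = ρVD/μ, so Darcy-Weisbach reduces to ΔP = 32μLV/D². Solving for V: V = ΔP·D²/(32μL) = 1039·(0.2907)²/(32·0.0857·81.76) = 0.3916 m/s.
Check: Re = ρVD/μ = 896.6·0.3916·0.2907/0.0857 = 1191 < 2300, so the laminar assumption holds.
Q = V·A = 0.3916·(π/4·0.2907²) = 0.02599 m³/s = 25.99 L/s.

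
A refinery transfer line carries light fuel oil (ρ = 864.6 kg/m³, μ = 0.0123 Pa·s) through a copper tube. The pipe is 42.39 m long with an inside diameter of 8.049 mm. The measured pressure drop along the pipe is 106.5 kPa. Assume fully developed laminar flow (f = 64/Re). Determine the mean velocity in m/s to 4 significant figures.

For laminar flow, f = 64/Re with Re = ρVD/μ, so Darcy-Weisbach reduces to ΔP = 32μLV/D². Solving for V: V = ΔP·D²/(32μL) = 1.065e+05·(0.008049)²/(32·0.0123·42.39) = 0.4135 m/s.
Check: Re = ρVD/μ = 864.6·0.4135·0.008049/0.0123 = 234 < 2300, so the laminar assumption holds.

V ≈ 0.4135 m/s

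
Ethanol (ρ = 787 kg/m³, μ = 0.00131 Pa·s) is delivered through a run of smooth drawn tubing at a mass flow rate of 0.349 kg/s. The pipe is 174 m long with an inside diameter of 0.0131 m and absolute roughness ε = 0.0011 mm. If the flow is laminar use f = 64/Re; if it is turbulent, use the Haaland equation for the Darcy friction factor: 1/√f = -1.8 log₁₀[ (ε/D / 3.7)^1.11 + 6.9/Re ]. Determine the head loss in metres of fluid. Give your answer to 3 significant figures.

A = πD²/4 = π(0.0131)²/4 = 0.0001348 m²; mean velocity V = ṁ/(ρA) = 0.349/(787 · 0.0001348) = 3.29 m/s.
Reynolds number Re = ρVD/μ = 787 · 3.29 · 0.0131 / 0.00131 = 2.589e+04.
Re > 4000 → turbulent. Relative roughness ε/D = 1.1e-06/0.0131 = 8.4e-05. Haaland: 1/√f = -1.8 log₁₀[(8.4e-05/3.7)^1.11 + 6.9/2.589e+04] = -1.8 log₁₀[7e-06 + 0.000266] = 6.414, so f = 0.02431.
Darcy-Weisbach: ΔP = f(L/D)(ρV²/2) = 0.02431·(174/0.0131)·(787·3.29²/2) = 0.02431·1.328e+04·4260 = 1.376e+06 Pa.
Head loss h_f = ΔP/(ρg) = 1.376e+06/(787·9.81) = 178 m.

h_f ≈ 178 m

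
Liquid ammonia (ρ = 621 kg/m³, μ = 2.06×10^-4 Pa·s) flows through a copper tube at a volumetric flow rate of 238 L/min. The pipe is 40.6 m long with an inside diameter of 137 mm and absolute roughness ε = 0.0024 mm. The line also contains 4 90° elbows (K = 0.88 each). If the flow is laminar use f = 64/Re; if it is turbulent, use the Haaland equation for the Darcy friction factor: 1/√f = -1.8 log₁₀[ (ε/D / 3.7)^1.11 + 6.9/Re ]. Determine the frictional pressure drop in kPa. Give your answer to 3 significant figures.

ΔP ≈ 0.196 kPa

Q = 238 L/min = 238/60000 = 0.003967 m³/s.
Cross-sectional area A = πD²/4 = π(0.137)²/4 = 0.01474 m²; mean velocity V = Q/A = 0.003967/0.01474 = 0.2691 m/s.
Reynolds number Re = ρVD/μ = 621 · 0.2691 · 0.137 / 0.000206 = 1.111e+05.
Re > 4000 → turbulent. Relative roughness ε/D = 2.4e-06/0.137 = 1.75e-05. Haaland: 1/√f = -1.8 log₁₀[(1.75e-05/3.7)^1.11 + 6.9/1.111e+05] = -1.8 log₁₀[1.23e-06 + 6.21e-05] = 7.557, so f = 0.01751.
Total minor-loss coefficient ΣK = 4·0.88 = 3.52.
ΔP = [f·L/D + ΣK]·(ρV²/2) = [0.01751·40.6/0.137 + 3.52]·(621·0.2691²/2) = [5.189 + 3.52]·22.48 = 195.8 Pa.
ΔP = 195.8 Pa = 0.196 kPa.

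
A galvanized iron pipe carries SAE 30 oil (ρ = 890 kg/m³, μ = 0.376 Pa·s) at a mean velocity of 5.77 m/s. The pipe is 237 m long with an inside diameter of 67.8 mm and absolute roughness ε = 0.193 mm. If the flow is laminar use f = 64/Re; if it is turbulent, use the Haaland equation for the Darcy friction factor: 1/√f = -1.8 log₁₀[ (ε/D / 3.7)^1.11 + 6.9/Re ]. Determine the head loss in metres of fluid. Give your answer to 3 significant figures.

h_f ≈ 410 m

Reynolds number Re = ρVD/μ = 890 · 5.77 · 0.0678 / 0.376 = 926.
Re < 2300 → laminar flow, so f = 64/Re = 64/926 = 0.06911 (the turbulent correlation is not needed).
Darcy-Weisbach: ΔP = f(L/D)(ρV²/2) = 0.06911·(237/0.0678)·(890·5.77²/2) = 0.06911·3496·1.482e+04 = 3.579e+06 Pa.
Head loss h_f = ΔP/(ρg) = 3.579e+06/(890·9.81) = 410 m.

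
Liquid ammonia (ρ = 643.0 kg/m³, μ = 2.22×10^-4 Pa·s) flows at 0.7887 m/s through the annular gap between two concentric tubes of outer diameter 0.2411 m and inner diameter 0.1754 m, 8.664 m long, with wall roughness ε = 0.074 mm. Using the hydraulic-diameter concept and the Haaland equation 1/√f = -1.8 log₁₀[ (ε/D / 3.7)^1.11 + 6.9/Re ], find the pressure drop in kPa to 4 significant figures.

ΔP ≈ 0.5735 kPa

Hydraulic diameter D_h = 4A/P = D_o - D_i = 0.2411 - 0.1754 = 0.0657 m.
Re = ρVD_h/μ = 643·0.7887·0.0657/0.000222 = 1.501e+05.
ε/D_h = 7.4e-05/0.0657 = 0.00113; Haaland gives 1/√f = -1.8 log₁₀[0.000125+4.6e-05] = 6.781, so f = 0.02175.
ΔP = f(L/D_h)(ρV²/2) = 0.02175·8.664/0.0657·200 = 573.5 Pa.
ΔP = 0.5735 kPa.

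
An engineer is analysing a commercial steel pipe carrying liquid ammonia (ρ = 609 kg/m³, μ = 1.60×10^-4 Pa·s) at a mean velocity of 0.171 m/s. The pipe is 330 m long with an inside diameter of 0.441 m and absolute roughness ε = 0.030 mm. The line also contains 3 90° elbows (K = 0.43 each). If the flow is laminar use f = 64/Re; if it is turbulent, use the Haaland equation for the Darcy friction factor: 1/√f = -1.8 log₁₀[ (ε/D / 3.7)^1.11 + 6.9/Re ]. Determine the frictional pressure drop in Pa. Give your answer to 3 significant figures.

Reynolds number Re = ρVD/μ = 609 · 0.171 · 0.441 / 0.00016 = 2.87e+05.
Re > 4000 → turbulent. Relative roughness ε/D = 3e-05/0.441 = 6.8e-05. Haaland: 1/√f = -1.8 log₁₀[(6.8e-05/3.7)^1.11 + 6.9/2.87e+05] = -1.8 log₁₀[5.54e-06 + 2.4e-05] = 8.152, so f = 0.01505.
Total minor-loss coefficient ΣK = 3·0.43 = 1.29.
ΔP = [f·L/D + ΣK]·(ρV²/2) = [0.01505·330/0.441 + 1.29]·(609·0.171²/2) = [11.26 + 1.29]·8.904 = 111.7 Pa.

ΔP ≈ 112 Pa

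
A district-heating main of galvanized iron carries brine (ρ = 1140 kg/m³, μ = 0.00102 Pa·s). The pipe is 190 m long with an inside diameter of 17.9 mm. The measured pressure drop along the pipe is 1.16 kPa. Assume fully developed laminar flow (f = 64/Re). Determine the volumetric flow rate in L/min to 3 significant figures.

Q ≈ 0.905 L/min

For laminar flow, f = 64/Re with Re = ρVD/μ, so Darcy-Weisbach reduces to ΔP = 32μLV/D². Solving for V: V = ΔP·D²/(32μL) = 1160·(0.0179)²/(32·0.00102·190) = 0.05993 m/s.
Check: Re = ρVD/μ = 1140·0.05993·0.0179/0.00102 = 1199 < 2300, so the laminar assumption holds.
Q = V·A = 0.05993·(π/4·0.0179²) = 1.508e-05 m³/s = 0.905 L/min.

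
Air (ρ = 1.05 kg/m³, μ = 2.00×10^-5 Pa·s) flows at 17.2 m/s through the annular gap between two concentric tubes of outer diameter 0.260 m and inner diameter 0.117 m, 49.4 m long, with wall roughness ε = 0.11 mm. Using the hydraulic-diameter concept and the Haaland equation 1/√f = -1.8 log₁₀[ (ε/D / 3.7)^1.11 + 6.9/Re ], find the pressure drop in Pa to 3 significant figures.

Hydraulic diameter D_h = 4A/P = D_o - D_i = 0.26 - 0.117 = 0.143 m.
Re = ρVD_h/μ = 1.05·17.2·0.143/2e-05 = 1.291e+05.
ε/D_h = 0.00011/0.143 = 0.000769; Haaland gives 1/√f = -1.8 log₁₀[8.18e-05+5.34e-05] = 6.964, so f = 0.02062.
ΔP = f(L/D_h)(ρV²/2) = 0.02062·49.4/0.143·155.3 = 1106 Pa.

ΔP ≈ 1110 Pa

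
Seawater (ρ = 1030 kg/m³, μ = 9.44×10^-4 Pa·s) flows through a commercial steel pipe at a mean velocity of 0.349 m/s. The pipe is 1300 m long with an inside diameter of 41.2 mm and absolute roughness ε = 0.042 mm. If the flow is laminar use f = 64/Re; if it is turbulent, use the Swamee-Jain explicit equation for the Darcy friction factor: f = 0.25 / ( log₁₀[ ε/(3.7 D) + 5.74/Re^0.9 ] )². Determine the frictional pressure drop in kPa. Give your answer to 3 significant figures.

Reynolds number Re = ρVD/μ = 1030 · 0.349 · 0.0412 / 0.000944 = 1.569e+04.
Re > 4000 → turbulent. Relative roughness ε/D = 4.2e-05/0.0412 = 0.00102. Swamee-Jain: f = 0.25/(log₁₀[0.00102/3.7 + 5.74/1.569e+04^0.9])² = 0.25/(log₁₀[0.000276 + 0.000961])² = 0.25/(-2.908)² = 0.02957.
Darcy-Weisbach: ΔP = f(L/D)(ρV²/2) = 0.02957·(1300/0.0412)·(1030·0.349²/2) = 0.02957·3.155e+04·62.73 = 5.853e+04 Pa.
ΔP = 5.853e+04 Pa = 58.5 kPa.

ΔP ≈ 58.5 kPa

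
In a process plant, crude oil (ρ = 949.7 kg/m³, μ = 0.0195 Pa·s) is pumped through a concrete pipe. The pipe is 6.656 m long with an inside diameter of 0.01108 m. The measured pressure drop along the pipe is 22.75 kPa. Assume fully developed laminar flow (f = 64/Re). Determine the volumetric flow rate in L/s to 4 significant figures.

Q ≈ 0.06484 L/s

For laminar flow, f = 64/Re with Re = ρVD/μ, so Darcy-Weisbach reduces to ΔP = 32μLV/D². Solving for V: V = ΔP·D²/(32μL) = 2.275e+04·(0.01108)²/(32·0.0195·6.656) = 0.6725 m/s.
Check: Re = ρVD/μ = 949.7·0.6725·0.01108/0.0195 = 362.9 < 2300, so the laminar assumption holds.
Q = V·A = 0.6725·(π/4·0.01108²) = 6.484e-05 m³/s = 0.06484 L/s.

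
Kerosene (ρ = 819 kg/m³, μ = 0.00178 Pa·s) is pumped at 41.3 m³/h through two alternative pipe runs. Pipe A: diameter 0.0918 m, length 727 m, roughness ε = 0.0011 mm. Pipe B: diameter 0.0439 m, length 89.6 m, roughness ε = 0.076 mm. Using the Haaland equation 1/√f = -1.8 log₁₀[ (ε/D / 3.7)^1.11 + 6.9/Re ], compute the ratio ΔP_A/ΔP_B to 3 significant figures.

ΔP_A/ΔP_B ≈ 0.163

Pipe A: V = Q/A = 0.01147/0.006619 = 1.733 m/s; Re = 7.321e+04; ε/D = 1.2e-05; Haaland → f = 0.01908; ΔP_A = f(L/D)(ρV²/2) = 1.859e+05 Pa.
Pipe B: V = Q/A = 0.01147/0.001514 = 7.579 m/s; Re = 1.531e+05; ε/D = 0.00173; Haaland → f = 0.0237; ΔP_B = f(L/D)(ρV²/2) = 1.138e+06 Pa.
ΔP_A/ΔP_B = 1.859e+05/1.138e+06 = 0.163.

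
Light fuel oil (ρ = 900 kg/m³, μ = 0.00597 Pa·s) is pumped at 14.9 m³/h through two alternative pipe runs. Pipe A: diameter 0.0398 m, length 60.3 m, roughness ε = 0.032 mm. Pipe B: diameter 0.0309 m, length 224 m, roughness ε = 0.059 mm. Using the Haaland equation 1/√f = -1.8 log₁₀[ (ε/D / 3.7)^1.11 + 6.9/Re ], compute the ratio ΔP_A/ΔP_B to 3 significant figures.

ΔP_A/ΔP_B ≈ 0.0734

Pipe A: V = Q/A = 0.004139/0.001244 = 3.327 m/s; Re = 1.996e+04; ε/D = 0.000804; Haaland → f = 0.02726; ΔP_A = f(L/D)(ρV²/2) = 2.057e+05 Pa.
Pipe B: V = Q/A = 0.004139/0.0007499 = 5.519 m/s; Re = 2.571e+04; ε/D = 0.00191; Haaland → f = 0.02822; ΔP_B = f(L/D)(ρV²/2) = 2.804e+06 Pa.
ΔP_A/ΔP_B = 2.057e+05/2.804e+06 = 0.0734.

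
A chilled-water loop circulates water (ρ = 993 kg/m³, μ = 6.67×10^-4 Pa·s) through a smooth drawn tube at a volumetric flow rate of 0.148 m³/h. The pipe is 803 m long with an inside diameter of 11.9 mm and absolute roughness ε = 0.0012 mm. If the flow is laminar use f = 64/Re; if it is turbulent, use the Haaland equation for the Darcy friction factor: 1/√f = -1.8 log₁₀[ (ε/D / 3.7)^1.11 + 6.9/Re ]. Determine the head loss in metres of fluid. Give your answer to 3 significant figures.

Q = 0.148 m³/h = 0.148/3600 = 4.111e-05 m³/s.
Cross-sectional area A = πD²/4 = π(0.0119)²/4 = 0.0001112 m²; mean velocity V = Q/A = 4.111e-05/0.0001112 = 0.3696 m/s.
Reynolds number Re = ρVD/μ = 993 · 0.3696 · 0.0119 / 0.000667 = 6549.
Re > 4000 → turbulent. Relative roughness ε/D = 1.2e-06/0.0119 = 0.000101. Haaland: 1/√f = -1.8 log₁₀[(0.000101/3.7)^1.11 + 6.9/6549] = -1.8 log₁₀[8.58e-06 + 0.00105] = 5.353, so f = 0.0349.
Darcy-Weisbach: ΔP = f(L/D)(ρV²/2) = 0.0349·(803/0.0119)·(993·0.3696²/2) = 0.0349·6.748e+04·67.84 = 1.598e+05 Pa.
Head loss h_f = ΔP/(ρg) = 1.598e+05/(993·9.81) = 16.4 m.

h_f ≈ 16.4 m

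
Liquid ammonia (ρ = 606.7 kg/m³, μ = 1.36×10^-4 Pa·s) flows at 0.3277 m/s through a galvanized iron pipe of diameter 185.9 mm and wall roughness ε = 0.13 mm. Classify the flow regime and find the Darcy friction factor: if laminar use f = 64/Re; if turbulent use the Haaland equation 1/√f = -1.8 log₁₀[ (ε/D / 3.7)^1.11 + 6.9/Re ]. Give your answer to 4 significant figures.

Re = ρVD/μ = 606.7·0.3277·0.1859/0.000136 = 2.718e+05.
Re > 4000 → turbulent. ε/D = 0.00013/0.1859 = 0.000699; Haaland: 1/√f = -1.8 log₁₀[7.36e-05 + 2.54e-05] = 7.208, so f = 0.01925.

f ≈ 0.01925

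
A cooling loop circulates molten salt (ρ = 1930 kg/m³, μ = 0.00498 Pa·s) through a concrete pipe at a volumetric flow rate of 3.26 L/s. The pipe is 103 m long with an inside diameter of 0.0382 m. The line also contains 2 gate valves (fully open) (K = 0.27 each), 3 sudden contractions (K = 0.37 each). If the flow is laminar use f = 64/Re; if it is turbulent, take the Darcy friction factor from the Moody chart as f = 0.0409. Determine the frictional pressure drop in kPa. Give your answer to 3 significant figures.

ΔP ≈ 874 kPa

Q = 3.26 L/s = 3.26/1000 = 0.00326 m³/s.
Cross-sectional area A = πD²/4 = π(0.0382)²/4 = 0.001146 m²; mean velocity V = Q/A = 0.00326/0.001146 = 2.844 m/s.
Reynolds number Re = ρVD/μ = 1930 · 2.844 · 0.0382 / 0.00498 = 4.211e+04.
Re > 4000 → turbulent; use the Moody-chart value f = 0.0409.
Total minor-loss coefficient ΣK = 2·0.27 + 3·0.37 = 1.65.
ΔP = [f·L/D + ΣK]·(ρV²/2) = [0.0409·103/0.0382 + 1.65]·(1930·2.844²/2) = [110.3 + 1.65]·7808 = 8.739e+05 Pa.
ΔP = 8.739e+05 Pa = 874 kPa.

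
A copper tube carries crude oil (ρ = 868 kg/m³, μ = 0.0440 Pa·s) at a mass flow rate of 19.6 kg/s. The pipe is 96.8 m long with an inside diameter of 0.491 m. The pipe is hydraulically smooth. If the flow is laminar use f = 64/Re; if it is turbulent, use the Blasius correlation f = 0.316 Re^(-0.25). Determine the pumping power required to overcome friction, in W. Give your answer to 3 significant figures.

A = πD²/4 = π(0.491)²/4 = 0.1893 m²; mean velocity V = ṁ/(ρA) = 19.6/(868 · 0.1893) = 0.1193 m/s.
Reynolds number Re = ρVD/μ = 868 · 0.1193 · 0.491 / 0.044 = 1155.
Re < 2300 → laminar flow, so f = 64/Re = 64/1155 = 0.0554 (the turbulent correlation is not needed).
Darcy-Weisbach: ΔP = f(L/D)(ρV²/2) = 0.0554·(96.8/0.491)·(868·0.1193²/2) = 0.0554·197.1·6.172 = 67.42 Pa.
Q = ṁ/ρ = 19.6/868 = 0.02258 m³/s.
Pumping power P = QΔP = 0.02258·67.42 = 1.522 W = 1.52 W.

P ≈ 1.52 W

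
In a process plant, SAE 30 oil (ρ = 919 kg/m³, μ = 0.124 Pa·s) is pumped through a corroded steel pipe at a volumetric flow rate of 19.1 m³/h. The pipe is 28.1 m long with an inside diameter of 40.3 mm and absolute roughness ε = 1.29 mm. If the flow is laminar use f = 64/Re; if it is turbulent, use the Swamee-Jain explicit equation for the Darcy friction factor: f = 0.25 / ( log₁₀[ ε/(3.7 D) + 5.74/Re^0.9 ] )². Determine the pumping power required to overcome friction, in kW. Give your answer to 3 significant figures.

P ≈ 1.52 kW

Q = 19.1 m³/h = 19.1/3600 = 0.005306 m³/s.
Cross-sectional area A = πD²/4 = π(0.0403)²/4 = 0.001276 m²; mean velocity V = Q/A = 0.005306/0.001276 = 4.159 m/s.
Reynolds number Re = ρVD/μ = 919 · 4.159 · 0.0403 / 0.124 = 1242.
Re < 2300 → laminar flow, so f = 64/Re = 64/1242 = 0.05152 (the turbulent correlation is not needed).
Darcy-Weisbach: ΔP = f(L/D)(ρV²/2) = 0.05152·(28.1/0.0403)·(919·4.159²/2) = 0.05152·697.3·7950 = 2.856e+05 Pa.
Pumping power P = QΔP = 0.005306·2.856e+05 = 1515 W = 1.52 kW.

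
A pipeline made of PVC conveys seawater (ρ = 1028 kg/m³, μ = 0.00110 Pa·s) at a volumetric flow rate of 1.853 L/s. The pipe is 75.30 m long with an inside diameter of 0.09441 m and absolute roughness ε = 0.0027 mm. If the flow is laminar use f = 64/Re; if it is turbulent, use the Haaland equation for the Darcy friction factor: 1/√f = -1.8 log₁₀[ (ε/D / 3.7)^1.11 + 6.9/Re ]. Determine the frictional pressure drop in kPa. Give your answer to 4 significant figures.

ΔP ≈ 0.7129 kPa

Q = 1.853 L/s = 1.853/1000 = 0.001853 m³/s.
Cross-sectional area A = πD²/4 = π(0.09441)²/4 = 0.007 m²; mean velocity V = Q/A = 0.001853/0.007 = 0.2647 m/s.
Reynolds number Re = ρVD/μ = 1028 · 0.2647 · 0.09441 / 0.0011 = 2.335e+04.
Re > 4000 → turbulent. Relative roughness ε/D = 2.7e-06/0.09441 = 2.86e-05. Haaland: 1/√f = -1.8 log₁₀[(2.86e-05/3.7)^1.11 + 6.9/2.335e+04] = -1.8 log₁₀[2.12e-06 + 0.000295] = 6.348, so f = 0.02482.
Darcy-Weisbach: ΔP = f(L/D)(ρV²/2) = 0.02482·(75.3/0.09441)·(1028·0.2647²/2) = 0.02482·797.6·36.01 = 712.9 Pa.
ΔP = 712.9 Pa = 0.7129 kPa.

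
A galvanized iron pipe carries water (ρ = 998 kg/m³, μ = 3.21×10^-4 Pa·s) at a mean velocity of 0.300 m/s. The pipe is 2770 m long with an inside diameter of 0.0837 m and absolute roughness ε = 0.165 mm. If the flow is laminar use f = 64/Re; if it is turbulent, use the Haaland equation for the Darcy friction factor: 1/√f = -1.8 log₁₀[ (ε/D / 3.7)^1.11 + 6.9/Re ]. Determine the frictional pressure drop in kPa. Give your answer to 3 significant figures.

ΔP ≈ 37.6 kPa

Reynolds number Re = ρVD/μ = 998 · 0.3 · 0.0837 / 0.000321 = 7.807e+04.
Re > 4000 → turbulent. Relative roughness ε/D = 0.000165/0.0837 = 0.00197. Haaland: 1/√f = -1.8 log₁₀[(0.00197/3.7)^1.11 + 6.9/7.807e+04] = -1.8 log₁₀[0.000233 + 8.84e-05] = 6.289, so f = 0.02529.
Darcy-Weisbach: ΔP = f(L/D)(ρV²/2) = 0.02529·(2770/0.0837)·(998·0.3²/2) = 0.02529·3.309e+04·44.91 = 3.758e+04 Pa.
ΔP = 3.758e+04 Pa = 37.6 kPa.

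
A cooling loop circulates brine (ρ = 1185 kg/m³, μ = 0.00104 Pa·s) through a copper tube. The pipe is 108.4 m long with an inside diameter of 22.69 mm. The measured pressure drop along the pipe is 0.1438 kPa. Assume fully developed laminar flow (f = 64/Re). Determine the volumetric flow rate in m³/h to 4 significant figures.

Q ≈ 0.02987 m³/h

For laminar flow, f = 64/Re with Re = ρVD/μ, so Darcy-Weisbach reduces to ΔP = 32μLV/D². Solving for V: V = ΔP·D²/(32μL) = 143.8·(0.02269)²/(32·0.00104·108.4) = 0.02052 m/s.
Check: Re = ρVD/μ = 1185·0.02052·0.02269/0.00104 = 530.6 < 2300, so the laminar assumption holds.
Q = V·A = 0.02052·(π/4·0.02269²) = 8.298e-06 m³/s = 0.02987 m³/h.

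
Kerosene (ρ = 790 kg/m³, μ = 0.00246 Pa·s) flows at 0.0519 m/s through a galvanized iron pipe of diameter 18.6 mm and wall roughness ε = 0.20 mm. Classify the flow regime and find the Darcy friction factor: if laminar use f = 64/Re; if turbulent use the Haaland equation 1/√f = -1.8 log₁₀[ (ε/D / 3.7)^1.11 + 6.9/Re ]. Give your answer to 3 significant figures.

Re = ρVD/μ = 790·0.0519·0.0186/0.00246 = 310.
Re < 2300 → laminar, so f = 64/Re = 0.2064 (roughness is irrelevant in laminar flow).

f ≈ 0.206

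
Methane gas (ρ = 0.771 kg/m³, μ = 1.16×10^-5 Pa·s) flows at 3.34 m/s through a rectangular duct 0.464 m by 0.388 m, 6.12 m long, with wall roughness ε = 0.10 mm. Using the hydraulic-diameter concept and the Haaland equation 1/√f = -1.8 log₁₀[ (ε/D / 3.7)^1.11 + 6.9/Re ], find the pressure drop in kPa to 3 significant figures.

Hydraulic diameter D_h = 4A/P = 4·(0.464·0.388)/(2·(0.464+0.388)) = 0.7201/1.704 = 0.4226 m.
Re = ρVD_h/μ = 0.771·3.34·0.4226/1.16e-05 = 9.382e+04.
ε/D_h = 0.0001/0.4226 = 0.000237; Haaland gives 1/√f = -1.8 log₁₀[2.21e-05+7.35e-05] = 7.235, so f = 0.01911.
ΔP = f(L/D_h)(ρV²/2) = 0.01911·6.12/0.4226·4.3 = 1.19 Pa.
ΔP = 0.00119 kPa.

ΔP ≈ 0.00119 kPa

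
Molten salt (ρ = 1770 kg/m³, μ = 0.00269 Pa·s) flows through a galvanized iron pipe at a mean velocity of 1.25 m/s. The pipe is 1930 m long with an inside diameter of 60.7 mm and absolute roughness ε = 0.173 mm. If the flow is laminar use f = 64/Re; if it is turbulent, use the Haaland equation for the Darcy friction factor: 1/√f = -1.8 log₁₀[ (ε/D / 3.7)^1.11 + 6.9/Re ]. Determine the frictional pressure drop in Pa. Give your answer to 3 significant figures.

ΔP ≈ 1.24×10^6 Pa

Reynolds number Re = ρVD/μ = 1770 · 1.25 · 0.0607 / 0.00269 = 4.993e+04.
Re > 4000 → turbulent. Relative roughness ε/D = 0.000173/0.0607 = 0.00285. Haaland: 1/√f = -1.8 log₁₀[(0.00285/3.7)^1.11 + 6.9/4.993e+04] = -1.8 log₁₀[0.00035 + 0.000138] = 5.96, so f = 0.02815.
Darcy-Weisbach: ΔP = f(L/D)(ρV²/2) = 0.02815·(1930/0.0607)·(1770·1.25²/2) = 0.02815·3.18e+04·1383 = 1.238e+06 Pa.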